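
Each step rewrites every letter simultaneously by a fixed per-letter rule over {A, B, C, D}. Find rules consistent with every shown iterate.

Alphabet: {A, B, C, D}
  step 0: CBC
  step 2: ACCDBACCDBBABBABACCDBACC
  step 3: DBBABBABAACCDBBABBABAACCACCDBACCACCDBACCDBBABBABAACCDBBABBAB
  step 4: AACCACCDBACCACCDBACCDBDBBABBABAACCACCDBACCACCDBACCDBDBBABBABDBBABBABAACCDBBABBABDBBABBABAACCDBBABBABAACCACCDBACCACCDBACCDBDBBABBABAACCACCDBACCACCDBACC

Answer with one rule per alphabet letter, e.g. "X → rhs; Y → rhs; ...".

  step 3 ⇒ step 4: DBBABBABAACCDBBABBABAACCACCDBACCACCDBACCDBBABBABAACCDBBABBAB ⇒ A·ACC·ACC·DB·ACC·ACC·DB·ACC·DB·DB·BAB·BAB·A·ACC·ACC·DB·ACC·ACC·DB·ACC·DB·DB·BAB·BAB·DB·BAB·BAB·A·ACC·DB·BAB·BAB·DB·BAB·BAB·A·ACC·DB·BAB·BAB·A·ACC·ACC·DB·ACC·ACC·DB·ACC·DB·DB·BAB·BAB·A·ACC·ACC·DB·ACC·ACC·DB·ACC
    A ↦ DB
    B ↦ ACC
    C ↦ BAB
    D ↦ A

A->DB, B->ACC, C->BAB, D->A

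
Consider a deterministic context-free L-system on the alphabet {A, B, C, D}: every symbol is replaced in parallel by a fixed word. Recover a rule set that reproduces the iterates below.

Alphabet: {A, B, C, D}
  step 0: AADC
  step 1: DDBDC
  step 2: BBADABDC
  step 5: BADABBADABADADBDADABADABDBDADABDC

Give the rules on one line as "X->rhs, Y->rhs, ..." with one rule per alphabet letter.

  step 1 ⇒ step 2: DDBDC ⇒ B·B·ADA·B·DC
    B ↦ ADA
    C ↦ DC
    D ↦ B
  step 0 ⇒ step 1: AADC ⇒ D·D·B·DC
    A ↦ D

A->D, B->ADA, C->DC, D->B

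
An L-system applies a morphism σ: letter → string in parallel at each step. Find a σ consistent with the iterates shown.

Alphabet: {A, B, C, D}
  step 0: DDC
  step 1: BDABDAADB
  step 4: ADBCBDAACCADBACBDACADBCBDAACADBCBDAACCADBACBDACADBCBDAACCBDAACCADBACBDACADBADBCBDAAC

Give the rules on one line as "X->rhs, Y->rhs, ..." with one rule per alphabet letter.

  step 0 ⇒ step 1: DDC ⇒ BDA·BDA·ADB
    C ↦ ADB
    D ↦ BDA
    A ↦ C  (constrained at step 1)
    B ↦ AC  (constrained at step 1)

A->C, B->AC, C->ADB, D->BDA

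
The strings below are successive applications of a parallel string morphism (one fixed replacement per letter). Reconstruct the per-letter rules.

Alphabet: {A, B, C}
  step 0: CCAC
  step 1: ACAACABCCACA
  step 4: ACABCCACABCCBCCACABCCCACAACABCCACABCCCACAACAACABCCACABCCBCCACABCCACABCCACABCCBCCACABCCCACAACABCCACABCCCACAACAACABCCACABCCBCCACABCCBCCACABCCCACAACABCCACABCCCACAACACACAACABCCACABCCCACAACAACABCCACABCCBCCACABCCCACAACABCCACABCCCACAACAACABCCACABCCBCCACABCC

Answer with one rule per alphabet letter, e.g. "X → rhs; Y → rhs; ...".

A->BCC, B->C, C->ACA

  step 0 ⇒ step 1: CCAC ⇒ ACA·ACA·BCC·ACA
    A ↦ BCC
    C ↦ ACA
    B ↦ C  (constrained at step 1)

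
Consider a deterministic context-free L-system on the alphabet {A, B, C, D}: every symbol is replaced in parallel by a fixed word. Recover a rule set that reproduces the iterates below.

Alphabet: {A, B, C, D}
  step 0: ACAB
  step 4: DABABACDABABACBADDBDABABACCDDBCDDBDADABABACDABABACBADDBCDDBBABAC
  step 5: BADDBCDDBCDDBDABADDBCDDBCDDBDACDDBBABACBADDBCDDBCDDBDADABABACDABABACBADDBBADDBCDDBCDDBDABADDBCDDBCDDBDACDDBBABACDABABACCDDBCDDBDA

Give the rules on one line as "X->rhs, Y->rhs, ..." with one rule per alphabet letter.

A->DDB, B->C, C->DA, D->BA

  step 4 ⇒ step 5: DABABACDABABACBADDBDABABACCDDBCDDBDADABABACDABABACBADDBCDDBBABAC ⇒ BA·DDB·C·DDB·C·DDB·DA·BA·DDB·C·DDB·C·DDB·DA·C·DDB·BA·BA·C·BA·DDB·C·DDB·C·DDB·DA·DA·BA·BA·C·DA·BA·BA·C·BA·DDB·BA·DDB·C·DDB·C·DDB·DA·BA·DDB·C·DDB·C·DDB·DA·C·DDB·BA·BA·C·DA·BA·BA·C·C·DDB·C·DDB·DA
    A ↦ DDB
    B ↦ C
    C ↦ DA
    D ↦ BA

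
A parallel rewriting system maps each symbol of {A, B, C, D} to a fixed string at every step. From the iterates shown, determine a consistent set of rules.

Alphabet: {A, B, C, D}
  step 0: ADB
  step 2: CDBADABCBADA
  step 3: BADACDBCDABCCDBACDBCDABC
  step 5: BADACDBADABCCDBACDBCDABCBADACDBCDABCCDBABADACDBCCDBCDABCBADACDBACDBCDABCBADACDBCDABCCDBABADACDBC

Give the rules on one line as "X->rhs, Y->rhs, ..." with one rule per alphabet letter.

A->BC, B->CD, C->BA, D->DA

  step 2 ⇒ step 3: CDBADABCBADA ⇒ BA·DA·CD·BC·DA·BC·CD·BA·CD·BC·DA·BC
    A ↦ BC
    B ↦ CD
    C ↦ BA
    D ↦ DA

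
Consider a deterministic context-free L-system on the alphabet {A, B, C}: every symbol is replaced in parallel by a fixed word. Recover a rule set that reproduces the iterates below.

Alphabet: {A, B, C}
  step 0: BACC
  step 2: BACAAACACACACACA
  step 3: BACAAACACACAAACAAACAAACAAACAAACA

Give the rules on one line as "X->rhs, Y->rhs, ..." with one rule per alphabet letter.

A->CA, B->BA, C->AA

  step 2 ⇒ step 3: BACAAACACACACACA ⇒ BA·CA·AA·CA·CA·CA·AA·CA·AA·CA·AA·CA·AA·CA·AA·CA
    A ↦ CA
    B ↦ BA
    C ↦ AA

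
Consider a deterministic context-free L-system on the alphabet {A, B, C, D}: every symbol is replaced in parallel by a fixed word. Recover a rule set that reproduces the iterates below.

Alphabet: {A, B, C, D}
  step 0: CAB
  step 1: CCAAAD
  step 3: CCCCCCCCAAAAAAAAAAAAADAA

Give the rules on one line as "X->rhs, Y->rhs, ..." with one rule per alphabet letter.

A->AA, B->AD, C->CC, D->BA

  step 0 ⇒ step 1: CAB ⇒ CC·AA·AD
    A ↦ AA
    B ↦ AD
    C ↦ CC
    D ↦ BA  (constrained at step 1)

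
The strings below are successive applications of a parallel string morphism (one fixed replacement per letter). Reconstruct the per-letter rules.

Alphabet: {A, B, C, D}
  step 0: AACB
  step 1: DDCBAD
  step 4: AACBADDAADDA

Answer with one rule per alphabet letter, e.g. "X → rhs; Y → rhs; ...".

  step 0 ⇒ step 1: AACB ⇒ D·D·CB·AD
    A ↦ D
    B ↦ AD
    C ↦ CB
    D ↦ A  (constrained at step 1)

A->D, B->AD, C->CB, D->A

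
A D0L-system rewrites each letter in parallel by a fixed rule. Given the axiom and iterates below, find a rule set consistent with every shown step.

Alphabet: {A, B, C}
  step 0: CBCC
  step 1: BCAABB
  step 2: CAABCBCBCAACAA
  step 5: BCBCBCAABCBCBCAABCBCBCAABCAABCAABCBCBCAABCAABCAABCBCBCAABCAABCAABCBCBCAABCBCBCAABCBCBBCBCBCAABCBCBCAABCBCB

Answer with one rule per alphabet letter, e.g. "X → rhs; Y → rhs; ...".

A->CB, B->CAA, C->B

  step 1 ⇒ step 2: BCAABB ⇒ CAA·B·CB·CB·CAA·CAA
    A ↦ CB
    B ↦ CAA
    C ↦ B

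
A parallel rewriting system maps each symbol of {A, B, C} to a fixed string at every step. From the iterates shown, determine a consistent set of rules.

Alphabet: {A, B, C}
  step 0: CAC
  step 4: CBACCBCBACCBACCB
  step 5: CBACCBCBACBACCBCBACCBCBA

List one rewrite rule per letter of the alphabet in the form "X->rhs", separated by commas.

A->C, B->A, C->CB

  step 4 ⇒ step 5: CBACCBCBACCBACCB ⇒ CB·A·C·CB·CB·A·CB·A·C·CB·CB·A·C·CB·CB·A
    A ↦ C
    B ↦ A
    C ↦ CB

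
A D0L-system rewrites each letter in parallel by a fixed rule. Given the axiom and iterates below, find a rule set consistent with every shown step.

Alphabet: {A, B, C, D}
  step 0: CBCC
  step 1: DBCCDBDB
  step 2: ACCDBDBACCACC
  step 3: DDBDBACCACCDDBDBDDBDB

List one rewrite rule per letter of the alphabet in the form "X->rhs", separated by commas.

  step 2 ⇒ step 3: ACCDBDBACCACC ⇒ D·DB·DB·A·CC·A·CC·D·DB·DB·D·DB·DB
    A ↦ D
    B ↦ CC
    C ↦ DB
    D ↦ A

A->D, B->CC, C->DB, D->A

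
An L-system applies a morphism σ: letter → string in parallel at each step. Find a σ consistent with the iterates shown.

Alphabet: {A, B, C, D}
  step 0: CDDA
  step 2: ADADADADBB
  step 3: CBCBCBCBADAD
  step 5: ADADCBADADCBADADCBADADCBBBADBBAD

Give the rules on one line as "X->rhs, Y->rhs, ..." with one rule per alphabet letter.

A->C, B->AD, C->BB, D->B

  step 2 ⇒ step 3: ADADADADBB ⇒ C·B·C·B·C·B·C·B·AD·AD
    A ↦ C
    B ↦ AD
    D ↦ B
    C ↦ BB  (constrained at step 0)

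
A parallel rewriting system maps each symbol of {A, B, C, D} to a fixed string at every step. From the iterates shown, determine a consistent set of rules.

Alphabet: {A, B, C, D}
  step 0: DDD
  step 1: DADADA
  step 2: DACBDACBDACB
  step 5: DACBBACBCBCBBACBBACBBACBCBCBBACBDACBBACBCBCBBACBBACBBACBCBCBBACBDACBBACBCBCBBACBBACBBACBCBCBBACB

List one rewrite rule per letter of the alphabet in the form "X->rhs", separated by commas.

  step 1 ⇒ step 2: DADADA ⇒ DA·CB·DA·CB·DA·CB
    A ↦ CB
    D ↦ DA
    B ↦ CB  (constrained at step 2)
    C ↦ BA  (constrained at step 2)

A->CB, B->CB, C->BA, D->DA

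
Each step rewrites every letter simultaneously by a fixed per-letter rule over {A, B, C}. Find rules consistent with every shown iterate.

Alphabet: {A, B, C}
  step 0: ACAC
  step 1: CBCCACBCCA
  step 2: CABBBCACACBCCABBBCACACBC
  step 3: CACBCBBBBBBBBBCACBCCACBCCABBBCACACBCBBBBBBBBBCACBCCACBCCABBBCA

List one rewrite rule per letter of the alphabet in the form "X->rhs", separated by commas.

  step 2 ⇒ step 3: CABBBCACACBCCABBBCACACBC ⇒ CA·CBC·BBB·BBB·BBB·CA·CBC·CA·CBC·CA·BBB·CA·CA·CBC·BBB·BBB·BBB·CA·CBC·CA·CBC·CA·BBB·CA
    A ↦ CBC
    B ↦ BBB
    C ↦ CA

A->CBC, B->BBB, C->CA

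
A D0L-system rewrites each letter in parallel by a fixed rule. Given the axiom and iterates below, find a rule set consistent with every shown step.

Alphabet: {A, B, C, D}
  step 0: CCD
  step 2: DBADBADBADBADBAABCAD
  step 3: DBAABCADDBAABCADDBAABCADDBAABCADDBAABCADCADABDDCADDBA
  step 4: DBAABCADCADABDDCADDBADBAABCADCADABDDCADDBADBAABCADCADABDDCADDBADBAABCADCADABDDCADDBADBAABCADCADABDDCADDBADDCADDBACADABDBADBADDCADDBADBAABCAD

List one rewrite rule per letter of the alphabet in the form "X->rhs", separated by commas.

A->CAD, B->AB, C->DD, D->DBA

  step 3 ⇒ step 4: DBAABCADDBAABCADDBAABCADDBAABCADDBAABCADCADABDDCADDBA ⇒ DBA·AB·CAD·CAD·AB·DD·CAD·DBA·DBA·AB·CAD·CAD·AB·DD·CAD·DBA·DBA·AB·CAD·CAD·AB·DD·CAD·DBA·DBA·AB·CAD·CAD·AB·DD·CAD·DBA·DBA·AB·CAD·CAD·AB·DD·CAD·DBA·DD·CAD·DBA·CAD·AB·DBA·DBA·DD·CAD·DBA·DBA·AB·CAD
    A ↦ CAD
    B ↦ AB
    C ↦ DD
    D ↦ DBA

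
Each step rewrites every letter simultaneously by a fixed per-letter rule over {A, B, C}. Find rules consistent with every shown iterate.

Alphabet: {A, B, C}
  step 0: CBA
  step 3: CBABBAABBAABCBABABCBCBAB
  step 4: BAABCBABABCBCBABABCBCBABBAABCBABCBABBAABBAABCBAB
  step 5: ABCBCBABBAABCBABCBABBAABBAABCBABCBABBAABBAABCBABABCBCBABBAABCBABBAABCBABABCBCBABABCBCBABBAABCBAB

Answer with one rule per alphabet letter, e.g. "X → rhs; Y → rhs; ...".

  step 4 ⇒ step 5: BAABCBABABCBCBABABCBCBABBAABCBABCBABBAABBAABCBAB ⇒ AB·CB·CB·AB·BA·AB·CB·AB·CB·AB·BA·AB·BA·AB·CB·AB·CB·AB·BA·AB·BA·AB·CB·AB·AB·CB·CB·AB·BA·AB·CB·AB·BA·AB·CB·AB·AB·CB·CB·AB·AB·CB·CB·AB·BA·AB·CB·AB
    A ↦ CB
    B ↦ AB
    C ↦ BA

A->CB, B->AB, C->BA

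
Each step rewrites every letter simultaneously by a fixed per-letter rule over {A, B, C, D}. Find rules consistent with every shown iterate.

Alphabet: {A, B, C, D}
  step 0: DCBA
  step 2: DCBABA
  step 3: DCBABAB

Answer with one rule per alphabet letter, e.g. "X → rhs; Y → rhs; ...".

A->B, B->A, C->B, D->DC

  step 2 ⇒ step 3: DCBABA ⇒ DC·B·A·B·A·B
    A ↦ B
    B ↦ A
    C ↦ B
    D ↦ DC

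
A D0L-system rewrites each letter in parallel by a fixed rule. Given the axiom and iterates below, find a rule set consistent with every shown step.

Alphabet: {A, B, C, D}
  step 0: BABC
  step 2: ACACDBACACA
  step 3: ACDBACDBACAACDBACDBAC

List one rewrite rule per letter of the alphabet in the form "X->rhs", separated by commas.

  step 2 ⇒ step 3: ACACDBACACA ⇒ AC·DB·AC·DB·AC·A·AC·DB·AC·DB·AC
    A ↦ AC
    B ↦ A
    C ↦ DB
    D ↦ AC

A->AC, B->A, C->DB, D->AC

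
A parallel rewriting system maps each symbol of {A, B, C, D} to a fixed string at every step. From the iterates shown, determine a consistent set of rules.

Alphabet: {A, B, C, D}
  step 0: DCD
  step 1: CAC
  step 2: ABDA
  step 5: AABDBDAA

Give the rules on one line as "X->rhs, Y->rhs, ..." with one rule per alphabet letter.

A->BD, B->C, C->A, D->C

  step 1 ⇒ step 2: CAC ⇒ A·BD·A
    A ↦ BD
    C ↦ A
    B ↦ C  (constrained at step 2)
  step 0 ⇒ step 1: DCD ⇒ C·A·C
    D ↦ C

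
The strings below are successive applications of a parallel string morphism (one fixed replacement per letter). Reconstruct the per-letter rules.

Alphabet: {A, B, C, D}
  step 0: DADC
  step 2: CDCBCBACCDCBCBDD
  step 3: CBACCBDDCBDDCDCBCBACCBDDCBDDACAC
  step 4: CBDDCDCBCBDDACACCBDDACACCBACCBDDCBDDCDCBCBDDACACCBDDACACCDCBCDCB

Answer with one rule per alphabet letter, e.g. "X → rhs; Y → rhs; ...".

A->CD, B->DD, C->CB, D->AC

  step 3 ⇒ step 4: CBACCBDDCBDDCDCBCBACCBDDCBDDACAC ⇒ CB·DD·CD·CB·CB·DD·AC·AC·CB·DD·AC·AC·CB·AC·CB·DD·CB·DD·CD·CB·CB·DD·AC·AC·CB·DD·AC·AC·CD·CB·CD·CB
    A ↦ CD
    B ↦ DD
    C ↦ CB
    D ↦ AC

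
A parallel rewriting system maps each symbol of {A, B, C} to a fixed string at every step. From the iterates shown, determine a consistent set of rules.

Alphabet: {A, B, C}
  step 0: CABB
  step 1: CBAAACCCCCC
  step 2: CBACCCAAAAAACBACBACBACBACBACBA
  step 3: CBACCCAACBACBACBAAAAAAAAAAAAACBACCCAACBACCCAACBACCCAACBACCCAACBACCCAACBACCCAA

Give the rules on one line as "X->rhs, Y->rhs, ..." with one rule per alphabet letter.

  step 2 ⇒ step 3: CBACCCAAAAAACBACBACBACBACBACBA ⇒ CBA·CCC·AA·CBA·CBA·CBA·AA·AA·AA·AA·AA·AA·CBA·CCC·AA·CBA·CCC·AA·CBA·CCC·AA·CBA·CCC·AA·CBA·CCC·AA·CBA·CCC·AA
    A ↦ AA
    B ↦ CCC
    C ↦ CBA

A->AA, B->CCC, C->CBA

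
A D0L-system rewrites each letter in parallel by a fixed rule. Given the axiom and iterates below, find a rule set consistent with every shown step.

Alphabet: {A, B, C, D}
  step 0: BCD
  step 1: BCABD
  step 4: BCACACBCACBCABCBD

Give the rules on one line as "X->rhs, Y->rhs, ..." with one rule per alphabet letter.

  step 0 ⇒ step 1: BCD ⇒ BC·A·BD
    B ↦ BC
    C ↦ A
    D ↦ BD
    A ↦ C  (constrained at step 1)

A->C, B->BC, C->A, D->BD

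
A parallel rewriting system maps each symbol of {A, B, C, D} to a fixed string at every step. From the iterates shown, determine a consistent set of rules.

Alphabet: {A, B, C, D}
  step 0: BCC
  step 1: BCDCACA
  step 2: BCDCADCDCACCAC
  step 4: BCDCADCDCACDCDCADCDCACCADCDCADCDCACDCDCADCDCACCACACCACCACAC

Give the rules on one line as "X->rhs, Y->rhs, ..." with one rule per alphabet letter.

A->C, B->BCD, C->CA, D->DCD

  step 1 ⇒ step 2: BCDCACA ⇒ BCD·CA·DCD·CA·C·CA·C
    A ↦ C
    B ↦ BCD
    C ↦ CA
    D ↦ DCD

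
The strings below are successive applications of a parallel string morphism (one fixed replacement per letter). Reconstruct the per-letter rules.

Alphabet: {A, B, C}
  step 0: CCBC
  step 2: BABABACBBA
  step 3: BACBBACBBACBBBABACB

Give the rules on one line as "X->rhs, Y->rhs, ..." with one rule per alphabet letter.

A->CB, B->BA, C->B

  step 2 ⇒ step 3: BABABACBBA ⇒ BA·CB·BA·CB·BA·CB·B·BA·BA·CB
    A ↦ CB
    B ↦ BA
    C ↦ B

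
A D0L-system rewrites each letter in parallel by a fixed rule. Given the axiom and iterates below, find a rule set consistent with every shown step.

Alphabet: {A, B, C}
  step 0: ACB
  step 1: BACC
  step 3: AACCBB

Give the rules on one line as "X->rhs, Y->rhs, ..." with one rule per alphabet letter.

A->B, B->CC, C->A

  step 0 ⇒ step 1: ACB ⇒ B·A·CC
    A ↦ B
    B ↦ CC
    C ↦ A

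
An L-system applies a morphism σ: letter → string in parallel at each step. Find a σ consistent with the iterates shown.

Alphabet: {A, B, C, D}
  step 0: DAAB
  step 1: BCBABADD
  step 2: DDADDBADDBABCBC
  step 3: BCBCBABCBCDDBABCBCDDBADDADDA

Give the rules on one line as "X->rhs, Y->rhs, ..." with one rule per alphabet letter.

  step 2 ⇒ step 3: DDADDBADDBABCBC ⇒ BC·BC·BA·BC·BC·DD·BA·BC·BC·DD·BA·DD·A·DD·A
    A ↦ BA
    B ↦ DD
    C ↦ A
    D ↦ BC

A->BA, B->DD, C->A, D->BC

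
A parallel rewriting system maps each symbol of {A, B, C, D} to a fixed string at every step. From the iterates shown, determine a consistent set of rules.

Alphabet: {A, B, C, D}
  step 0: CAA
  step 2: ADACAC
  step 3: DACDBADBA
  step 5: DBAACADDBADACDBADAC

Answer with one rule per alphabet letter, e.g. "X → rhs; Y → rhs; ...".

A->D, B->A, C->BA, D->AC

  step 2 ⇒ step 3: ADACAC ⇒ D·AC·D·BA·D·BA
    A ↦ D
    C ↦ BA
    D ↦ AC
    B ↦ A  (constrained at step 3)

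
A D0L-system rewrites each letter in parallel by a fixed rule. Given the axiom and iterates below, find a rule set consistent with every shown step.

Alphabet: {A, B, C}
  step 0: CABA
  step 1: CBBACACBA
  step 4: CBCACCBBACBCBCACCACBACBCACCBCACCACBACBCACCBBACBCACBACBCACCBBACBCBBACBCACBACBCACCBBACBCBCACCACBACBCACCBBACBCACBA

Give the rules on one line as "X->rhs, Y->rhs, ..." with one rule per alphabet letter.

A->BA, B->CAC, C->CB

  step 0 ⇒ step 1: CABA ⇒ CB·BA·CAC·BA
    A ↦ BA
    B ↦ CAC
    C ↦ CB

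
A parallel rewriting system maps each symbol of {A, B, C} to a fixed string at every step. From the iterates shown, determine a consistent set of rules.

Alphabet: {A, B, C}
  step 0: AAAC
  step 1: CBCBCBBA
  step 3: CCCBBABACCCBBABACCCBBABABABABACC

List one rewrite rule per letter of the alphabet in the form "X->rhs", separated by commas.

A->CB, B->CC, C->BA

  step 0 ⇒ step 1: AAAC ⇒ CB·CB·CB·BA
    A ↦ CB
    C ↦ BA
    B ↦ CC  (constrained at step 1)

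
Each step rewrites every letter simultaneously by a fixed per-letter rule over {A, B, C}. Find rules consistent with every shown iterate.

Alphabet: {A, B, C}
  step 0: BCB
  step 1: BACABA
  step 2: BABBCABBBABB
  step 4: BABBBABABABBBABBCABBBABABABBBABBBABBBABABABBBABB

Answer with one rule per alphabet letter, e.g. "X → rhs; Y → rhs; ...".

A->BB, B->BA, C->CA

  step 1 ⇒ step 2: BACABA ⇒ BA·BB·CA·BB·BA·BB
    A ↦ BB
    B ↦ BA
    C ↦ CA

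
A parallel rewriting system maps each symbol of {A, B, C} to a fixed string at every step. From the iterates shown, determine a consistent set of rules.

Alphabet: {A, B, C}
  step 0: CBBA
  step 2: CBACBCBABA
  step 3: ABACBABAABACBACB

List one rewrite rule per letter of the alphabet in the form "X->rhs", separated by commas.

  step 2 ⇒ step 3: CBACBCBABA ⇒ AB·A·CB·AB·A·AB·A·CB·A·CB
    A ↦ CB
    B ↦ A
    C ↦ AB

A->CB, B->A, C->AB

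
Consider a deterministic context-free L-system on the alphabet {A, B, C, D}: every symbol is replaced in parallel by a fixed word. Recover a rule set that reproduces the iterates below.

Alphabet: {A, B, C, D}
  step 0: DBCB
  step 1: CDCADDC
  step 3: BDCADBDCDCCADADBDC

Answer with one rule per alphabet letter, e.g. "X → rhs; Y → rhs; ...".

A->BD, B->DC, C->AD, D->C

  step 0 ⇒ step 1: DBCB ⇒ C·DC·AD·DC
    B ↦ DC
    C ↦ AD
    D ↦ C
    A ↦ BD  (constrained at step 1)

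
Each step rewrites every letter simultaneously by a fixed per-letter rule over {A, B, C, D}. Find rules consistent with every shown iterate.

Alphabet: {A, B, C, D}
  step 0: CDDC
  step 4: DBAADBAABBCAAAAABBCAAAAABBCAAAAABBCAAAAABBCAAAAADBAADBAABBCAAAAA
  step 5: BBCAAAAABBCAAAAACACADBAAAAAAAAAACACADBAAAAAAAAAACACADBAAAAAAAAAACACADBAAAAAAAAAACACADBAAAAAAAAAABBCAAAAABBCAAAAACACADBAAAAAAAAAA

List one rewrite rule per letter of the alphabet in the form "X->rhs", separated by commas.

A->AA, B->CA, C->DB, D->BB

  step 4 ⇒ step 5: DBAADBAABBCAAAAABBCAAAAABBCAAAAABBCAAAAABBCAAAAADBAADBAABBCAAAAA ⇒ BB·CA·AA·AA·BB·CA·AA·AA·CA·CA·DB·AA·AA·AA·AA·AA·CA·CA·DB·AA·AA·AA·AA·AA·CA·CA·DB·AA·AA·AA·AA·AA·CA·CA·DB·AA·AA·AA·AA·AA·CA·CA·DB·AA·AA·AA·AA·AA·BB·CA·AA·AA·BB·CA·AA·AA·CA·CA·DB·AA·AA·AA·AA·AA
    A ↦ AA
    B ↦ CA
    C ↦ DB
    D ↦ BB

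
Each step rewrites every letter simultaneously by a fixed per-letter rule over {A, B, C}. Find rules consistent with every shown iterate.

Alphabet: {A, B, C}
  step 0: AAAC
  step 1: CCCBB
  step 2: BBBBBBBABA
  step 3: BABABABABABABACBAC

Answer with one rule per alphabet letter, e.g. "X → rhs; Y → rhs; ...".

A->C, B->BA, C->BB

  step 2 ⇒ step 3: BBBBBBBABA ⇒ BA·BA·BA·BA·BA·BA·BA·C·BA·C
    A ↦ C
    B ↦ BA
  step 0 ⇒ step 1: AAAC ⇒ C·C·C·BB
    C ↦ BB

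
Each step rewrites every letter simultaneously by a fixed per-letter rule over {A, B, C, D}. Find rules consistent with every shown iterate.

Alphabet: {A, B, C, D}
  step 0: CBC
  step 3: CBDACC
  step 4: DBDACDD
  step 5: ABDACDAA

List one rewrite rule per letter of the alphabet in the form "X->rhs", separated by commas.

A->C, B->BD, C->D, D->A

  step 4 ⇒ step 5: DBDACDD ⇒ A·BD·A·C·D·A·A
    A ↦ C
    B ↦ BD
    C ↦ D
    D ↦ A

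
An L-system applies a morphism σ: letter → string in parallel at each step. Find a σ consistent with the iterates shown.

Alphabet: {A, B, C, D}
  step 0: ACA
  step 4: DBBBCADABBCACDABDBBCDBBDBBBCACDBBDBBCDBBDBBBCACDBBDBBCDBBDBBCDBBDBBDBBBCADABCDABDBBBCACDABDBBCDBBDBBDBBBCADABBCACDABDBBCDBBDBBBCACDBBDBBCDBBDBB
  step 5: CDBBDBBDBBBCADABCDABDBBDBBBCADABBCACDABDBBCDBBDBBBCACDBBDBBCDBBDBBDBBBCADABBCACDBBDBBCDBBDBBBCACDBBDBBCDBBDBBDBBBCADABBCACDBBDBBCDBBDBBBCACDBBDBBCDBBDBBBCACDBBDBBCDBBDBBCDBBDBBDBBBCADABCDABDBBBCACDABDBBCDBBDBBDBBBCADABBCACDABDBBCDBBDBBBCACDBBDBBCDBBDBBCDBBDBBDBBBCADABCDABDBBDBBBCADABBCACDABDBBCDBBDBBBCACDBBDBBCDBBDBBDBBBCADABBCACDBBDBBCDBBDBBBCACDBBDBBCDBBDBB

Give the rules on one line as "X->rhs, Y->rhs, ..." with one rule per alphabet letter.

A->DAB, B->DBB, C->BCA, D->C

  step 4 ⇒ step 5: DBBBCADABBCACDABDBBCDBBDBBBCACDBBDBBCDBBDBBBCACDBBDBBCDBBDBBCDBBDBBDBBBCADABCDABDBBBCACDABDBBCDBBDBBDBBBCADABBCACDABDBBCDBBDBBBCACDBBDBBCDBBDBB ⇒ C·DBB·DBB·DBB·BCA·DAB·C·DAB·DBB·DBB·BCA·DAB·BCA·C·DAB·DBB·C·DBB·DBB·BCA·C·DBB·DBB·C·DBB·DBB·DBB·BCA·DAB·BCA·C·DBB·DBB·C·DBB·DBB·BCA·C·DBB·DBB·C·DBB·DBB·DBB·BCA·DAB·BCA·C·DBB·DBB·C·DBB·DBB·BCA·C·DBB·DBB·C·DBB·DBB·BCA·C·DBB·DBB·C·DBB·DBB·C·DBB·DBB·DBB·BCA·DAB·C·DAB·DBB·BCA·C·DAB·DBB·C·DBB·DBB·DBB·BCA·DAB·BCA·C·DAB·DBB·C·DBB·DBB·BCA·C·DBB·DBB·C·DBB·DBB·C·DBB·DBB·DBB·BCA·DAB·C·DAB·DBB·DBB·BCA·DAB·BCA·C·DAB·DBB·C·DBB·DBB·BCA·C·DBB·DBB·C·DBB·DBB·DBB·BCA·DAB·BCA·C·DBB·DBB·C·DBB·DBB·BCA·C·DBB·DBB·C·DBB·DBB
    A ↦ DAB
    B ↦ DBB
    C ↦ BCA
    D ↦ C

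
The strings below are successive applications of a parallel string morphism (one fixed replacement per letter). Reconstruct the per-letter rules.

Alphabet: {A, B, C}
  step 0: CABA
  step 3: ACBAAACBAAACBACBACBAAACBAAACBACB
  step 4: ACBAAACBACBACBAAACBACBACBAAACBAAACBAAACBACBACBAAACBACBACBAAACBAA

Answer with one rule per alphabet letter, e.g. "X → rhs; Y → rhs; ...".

A->ACB, B->A, C->A

  step 3 ⇒ step 4: ACBAAACBAAACBACBACBAAACBAAACBACB ⇒ ACB·A·A·ACB·ACB·ACB·A·A·ACB·ACB·ACB·A·A·ACB·A·A·ACB·A·A·ACB·ACB·ACB·A·A·ACB·ACB·ACB·A·A·ACB·A·A
    A ↦ ACB
    B ↦ A
    C ↦ A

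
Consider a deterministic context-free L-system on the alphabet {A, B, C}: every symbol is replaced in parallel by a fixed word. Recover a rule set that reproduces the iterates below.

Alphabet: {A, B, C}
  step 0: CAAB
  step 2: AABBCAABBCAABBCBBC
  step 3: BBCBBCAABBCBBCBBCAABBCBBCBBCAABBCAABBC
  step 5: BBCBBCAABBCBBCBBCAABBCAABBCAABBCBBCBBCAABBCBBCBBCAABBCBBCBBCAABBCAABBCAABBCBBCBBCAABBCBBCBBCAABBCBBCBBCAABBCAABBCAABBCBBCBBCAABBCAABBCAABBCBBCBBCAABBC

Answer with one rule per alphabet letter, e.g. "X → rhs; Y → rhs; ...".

A->BBC, B->A, C->BBC

  step 2 ⇒ step 3: AABBCAABBCAABBCBBC ⇒ BBC·BBC·A·A·BBC·BBC·BBC·A·A·BBC·BBC·BBC·A·A·BBC·A·A·BBC
    A ↦ BBC
    B ↦ A
    C ↦ BBC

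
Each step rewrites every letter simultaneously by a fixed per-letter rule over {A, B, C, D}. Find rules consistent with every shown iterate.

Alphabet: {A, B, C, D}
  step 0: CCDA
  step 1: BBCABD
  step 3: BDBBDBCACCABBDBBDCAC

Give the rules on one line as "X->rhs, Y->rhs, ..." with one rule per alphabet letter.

A->D, B->CAC, C->B, D->CAB

  step 0 ⇒ step 1: CCDA ⇒ B·B·CAB·D
    A ↦ D
    C ↦ B
    D ↦ CAB
    B ↦ CAC  (constrained at step 1)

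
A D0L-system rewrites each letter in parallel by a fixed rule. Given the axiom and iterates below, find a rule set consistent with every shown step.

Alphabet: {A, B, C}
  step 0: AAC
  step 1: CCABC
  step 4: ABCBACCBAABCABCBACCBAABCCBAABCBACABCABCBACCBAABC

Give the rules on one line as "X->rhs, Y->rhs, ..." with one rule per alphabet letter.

  step 0 ⇒ step 1: AAC ⇒ C·C·ABC
    A ↦ C
    C ↦ ABC
    B ↦ BA  (constrained at step 1)

A->C, B->BA, C->ABC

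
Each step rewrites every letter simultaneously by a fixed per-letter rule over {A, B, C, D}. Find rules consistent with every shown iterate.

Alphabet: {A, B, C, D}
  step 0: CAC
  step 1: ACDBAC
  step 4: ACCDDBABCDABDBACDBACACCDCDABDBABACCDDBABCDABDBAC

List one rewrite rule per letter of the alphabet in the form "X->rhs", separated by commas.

  step 0 ⇒ step 1: CAC ⇒ AC·DB·AC
    A ↦ DB
    C ↦ AC
    B ↦ AB  (constrained at step 1)
    D ↦ CD  (constrained at step 1)

A->DB, B->AB, C->AC, D->CD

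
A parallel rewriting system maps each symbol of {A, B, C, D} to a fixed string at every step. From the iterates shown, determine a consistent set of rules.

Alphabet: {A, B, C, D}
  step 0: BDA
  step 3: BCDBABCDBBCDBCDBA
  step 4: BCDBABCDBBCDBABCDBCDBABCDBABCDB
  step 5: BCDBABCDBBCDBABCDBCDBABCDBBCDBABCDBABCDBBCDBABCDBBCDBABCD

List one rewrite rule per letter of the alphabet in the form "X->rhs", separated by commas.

A->B, B->BCD, C->B, D->A

  step 4 ⇒ step 5: BCDBABCDBBCDBABCDBCDBABCDBABCDB ⇒ BCD·B·A·BCD·B·BCD·B·A·BCD·BCD·B·A·BCD·B·BCD·B·A·BCD·B·A·BCD·B·BCD·B·A·BCD·B·BCD·B·A·BCD
    A ↦ B
    B ↦ BCD
    C ↦ B
    D ↦ A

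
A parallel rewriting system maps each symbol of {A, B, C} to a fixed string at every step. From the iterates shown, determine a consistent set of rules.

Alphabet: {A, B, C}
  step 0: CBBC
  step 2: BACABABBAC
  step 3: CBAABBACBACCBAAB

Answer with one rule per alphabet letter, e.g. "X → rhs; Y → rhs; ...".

  step 2 ⇒ step 3: BACABABBAC ⇒ C·BA·AB·BA·C·BA·C·C·BA·AB
    A ↦ BA
    B ↦ C
    C ↦ AB

A->BA, B->C, C->AB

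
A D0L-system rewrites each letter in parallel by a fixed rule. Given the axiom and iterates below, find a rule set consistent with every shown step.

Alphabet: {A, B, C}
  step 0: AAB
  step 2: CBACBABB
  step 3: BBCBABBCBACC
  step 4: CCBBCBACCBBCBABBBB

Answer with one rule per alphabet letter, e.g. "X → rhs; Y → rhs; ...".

A->BA, B->C, C->BB

  step 3 ⇒ step 4: BBCBABBCBACC ⇒ C·C·BB·C·BA·C·C·BB·C·BA·BB·BB
    A ↦ BA
    B ↦ C
    C ↦ BB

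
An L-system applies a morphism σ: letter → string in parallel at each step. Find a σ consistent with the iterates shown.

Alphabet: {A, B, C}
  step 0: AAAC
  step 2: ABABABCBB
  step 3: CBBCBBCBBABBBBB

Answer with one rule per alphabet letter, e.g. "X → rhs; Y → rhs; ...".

A->C, B->BB, C->AB

  step 2 ⇒ step 3: ABABABCBB ⇒ C·BB·C·BB·C·BB·AB·BB·BB
    A ↦ C
    B ↦ BB
    C ↦ AB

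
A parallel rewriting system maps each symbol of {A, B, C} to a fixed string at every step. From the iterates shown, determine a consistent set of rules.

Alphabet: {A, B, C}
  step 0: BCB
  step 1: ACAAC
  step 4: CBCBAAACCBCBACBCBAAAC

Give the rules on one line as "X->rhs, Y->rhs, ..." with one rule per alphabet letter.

  step 0 ⇒ step 1: BCB ⇒ AC·A·AC
    B ↦ AC
    C ↦ A
    A ↦ CB  (constrained at step 1)

A->CB, B->AC, C->A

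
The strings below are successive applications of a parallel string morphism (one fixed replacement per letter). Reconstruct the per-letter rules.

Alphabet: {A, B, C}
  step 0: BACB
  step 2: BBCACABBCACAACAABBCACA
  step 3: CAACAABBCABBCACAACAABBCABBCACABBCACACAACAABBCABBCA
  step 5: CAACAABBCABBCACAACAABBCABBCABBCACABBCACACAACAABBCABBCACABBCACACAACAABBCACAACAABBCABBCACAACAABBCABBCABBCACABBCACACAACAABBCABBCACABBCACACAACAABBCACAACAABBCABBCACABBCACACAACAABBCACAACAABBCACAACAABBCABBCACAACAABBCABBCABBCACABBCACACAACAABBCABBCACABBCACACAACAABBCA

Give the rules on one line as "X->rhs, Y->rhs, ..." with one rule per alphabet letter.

A->CA, B->CAA, C->BB

  step 2 ⇒ step 3: BBCACABBCACAACAABBCACA ⇒ CAA·CAA·BB·CA·BB·CA·CAA·CAA·BB·CA·BB·CA·CA·BB·CA·CA·CAA·CAA·BB·CA·BB·CA
    A ↦ CA
    B ↦ CAA
    C ↦ BB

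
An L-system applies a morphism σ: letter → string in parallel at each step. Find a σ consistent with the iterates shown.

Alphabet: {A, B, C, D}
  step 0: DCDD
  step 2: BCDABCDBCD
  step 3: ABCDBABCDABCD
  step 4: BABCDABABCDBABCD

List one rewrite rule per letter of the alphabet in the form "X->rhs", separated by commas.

A->B, B->A, C->B, D->CD

  step 3 ⇒ step 4: ABCDBABCDABCD ⇒ B·A·B·CD·A·B·A·B·CD·B·A·B·CD
    A ↦ B
    B ↦ A
    C ↦ B
    D ↦ CD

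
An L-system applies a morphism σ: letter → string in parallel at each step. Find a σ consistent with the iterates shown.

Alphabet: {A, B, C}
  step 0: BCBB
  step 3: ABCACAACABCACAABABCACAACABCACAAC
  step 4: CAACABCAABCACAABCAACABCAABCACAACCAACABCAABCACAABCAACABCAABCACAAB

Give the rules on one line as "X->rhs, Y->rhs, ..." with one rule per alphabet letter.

  step 3 ⇒ step 4: ABCACAACABCACAABABCACAACABCACAAC ⇒ CA·AC·AB·CA·AB·CA·CA·AB·CA·AC·AB·CA·AB·CA·CA·AC·CA·AC·AB·CA·AB·CA·CA·AB·CA·AC·AB·CA·AB·CA·CA·AB
    A ↦ CA
    B ↦ AC
    C ↦ AB

A->CA, B->AC, C->AB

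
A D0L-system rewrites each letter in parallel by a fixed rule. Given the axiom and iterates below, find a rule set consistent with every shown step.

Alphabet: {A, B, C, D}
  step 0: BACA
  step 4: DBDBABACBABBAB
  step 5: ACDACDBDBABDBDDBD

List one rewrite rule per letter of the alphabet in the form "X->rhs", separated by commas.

A->B, B->D, C->AB, D->AC

  step 4 ⇒ step 5: DBDBABACBABBAB ⇒ AC·D·AC·D·B·D·B·AB·D·B·D·D·B·D
    A ↦ B
    B ↦ D
    C ↦ AB
    D ↦ AC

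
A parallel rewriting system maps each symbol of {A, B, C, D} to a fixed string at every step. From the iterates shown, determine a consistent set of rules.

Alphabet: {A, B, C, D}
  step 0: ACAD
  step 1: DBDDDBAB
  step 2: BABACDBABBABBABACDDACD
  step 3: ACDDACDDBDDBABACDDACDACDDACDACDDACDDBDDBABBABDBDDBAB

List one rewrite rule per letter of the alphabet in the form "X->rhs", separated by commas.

A->D, B->ACD, C->BDD, D->BAB

  step 2 ⇒ step 3: BABACDBABBABBABACDDACD ⇒ ACD·D·ACD·D·BDD·BAB·ACD·D·ACD·ACD·D·ACD·ACD·D·ACD·D·BDD·BAB·BAB·D·BDD·BAB
    A ↦ D
    B ↦ ACD
    C ↦ BDD
    D ↦ BAB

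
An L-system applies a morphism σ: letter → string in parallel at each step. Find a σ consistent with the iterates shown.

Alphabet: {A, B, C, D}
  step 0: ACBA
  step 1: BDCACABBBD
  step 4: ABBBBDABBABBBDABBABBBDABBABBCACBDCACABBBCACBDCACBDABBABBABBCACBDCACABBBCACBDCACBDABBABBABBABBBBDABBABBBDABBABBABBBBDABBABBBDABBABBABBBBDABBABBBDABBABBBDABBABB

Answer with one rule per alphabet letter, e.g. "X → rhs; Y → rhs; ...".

  step 0 ⇒ step 1: ACBA ⇒ BD·CAC·ABB·BD
    A ↦ BD
    B ↦ ABB
    C ↦ CAC
    D ↦ B  (constrained at step 1)

A->BD, B->ABB, C->CAC, D->B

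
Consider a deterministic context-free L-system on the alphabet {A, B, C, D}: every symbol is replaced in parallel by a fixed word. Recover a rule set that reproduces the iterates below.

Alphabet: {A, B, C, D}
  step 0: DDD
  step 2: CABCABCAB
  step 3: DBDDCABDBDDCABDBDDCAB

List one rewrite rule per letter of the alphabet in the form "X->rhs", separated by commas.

A->BDD, B->CAB, C->D, D->B

  step 2 ⇒ step 3: CABCABCAB ⇒ D·BDD·CAB·D·BDD·CAB·D·BDD·CAB
    A ↦ BDD
    B ↦ CAB
    C ↦ D
    D ↦ B  (constrained at step 0)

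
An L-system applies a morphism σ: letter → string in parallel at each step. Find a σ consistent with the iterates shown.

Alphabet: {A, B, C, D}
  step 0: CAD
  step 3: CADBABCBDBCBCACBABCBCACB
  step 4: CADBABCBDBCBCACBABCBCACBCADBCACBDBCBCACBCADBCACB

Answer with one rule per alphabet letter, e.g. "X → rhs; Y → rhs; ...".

A->DB, B->CB, C->CA, D->AB

  step 3 ⇒ step 4: CADBABCBDBCBCACBABCBCACB ⇒ CA·DB·AB·CB·DB·CB·CA·CB·AB·CB·CA·CB·CA·DB·CA·CB·DB·CB·CA·CB·CA·DB·CA·CB
    A ↦ DB
    B ↦ CB
    C ↦ CA
    D ↦ AB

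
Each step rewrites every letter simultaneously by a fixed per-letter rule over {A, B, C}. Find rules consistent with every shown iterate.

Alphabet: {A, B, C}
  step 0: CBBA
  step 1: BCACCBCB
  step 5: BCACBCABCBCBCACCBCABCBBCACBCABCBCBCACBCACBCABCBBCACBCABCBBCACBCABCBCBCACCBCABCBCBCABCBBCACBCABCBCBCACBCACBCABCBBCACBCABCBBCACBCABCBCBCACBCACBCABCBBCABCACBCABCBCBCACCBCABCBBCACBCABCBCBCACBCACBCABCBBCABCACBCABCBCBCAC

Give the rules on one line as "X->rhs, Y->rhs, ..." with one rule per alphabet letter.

  step 0 ⇒ step 1: CBBA ⇒ BCA·C·C·BCB
    A ↦ BCB
    B ↦ C
    C ↦ BCA

A->BCB, B->C, C->BCA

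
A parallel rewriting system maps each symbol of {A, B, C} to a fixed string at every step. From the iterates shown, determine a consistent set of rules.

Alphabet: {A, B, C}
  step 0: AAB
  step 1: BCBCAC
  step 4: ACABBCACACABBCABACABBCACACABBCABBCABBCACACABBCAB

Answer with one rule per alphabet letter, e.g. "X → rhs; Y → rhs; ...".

  step 0 ⇒ step 1: AAB ⇒ BC·BC·AC
    A ↦ BC
    B ↦ AC
    C ↦ AB  (constrained at step 1)

A->BC, B->AC, C->AB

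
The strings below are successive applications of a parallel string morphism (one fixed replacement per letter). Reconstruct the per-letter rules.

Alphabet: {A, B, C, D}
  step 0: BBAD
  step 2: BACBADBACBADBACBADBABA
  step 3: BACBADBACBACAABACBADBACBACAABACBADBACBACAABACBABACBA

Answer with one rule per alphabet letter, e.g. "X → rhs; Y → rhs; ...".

  step 2 ⇒ step 3: BACBADBACBADBACBADBABA ⇒ BAC·BA·D·BAC·BA·CAA·BAC·BA·D·BAC·BA·CAA·BAC·BA·D·BAC·BA·CAA·BAC·BA·BAC·BA
    A ↦ BA
    B ↦ BAC
    C ↦ D
    D ↦ CAA

A->BA, B->BAC, C->D, D->CAA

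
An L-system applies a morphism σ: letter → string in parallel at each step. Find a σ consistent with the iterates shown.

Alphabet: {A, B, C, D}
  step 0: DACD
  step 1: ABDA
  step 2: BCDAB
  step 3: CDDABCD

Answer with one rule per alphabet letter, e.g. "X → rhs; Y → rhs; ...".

A->B, B->CD, C->D, D->A

  step 2 ⇒ step 3: BCDAB ⇒ CD·D·A·B·CD
    A ↦ B
    B ↦ CD
    C ↦ D
    D ↦ A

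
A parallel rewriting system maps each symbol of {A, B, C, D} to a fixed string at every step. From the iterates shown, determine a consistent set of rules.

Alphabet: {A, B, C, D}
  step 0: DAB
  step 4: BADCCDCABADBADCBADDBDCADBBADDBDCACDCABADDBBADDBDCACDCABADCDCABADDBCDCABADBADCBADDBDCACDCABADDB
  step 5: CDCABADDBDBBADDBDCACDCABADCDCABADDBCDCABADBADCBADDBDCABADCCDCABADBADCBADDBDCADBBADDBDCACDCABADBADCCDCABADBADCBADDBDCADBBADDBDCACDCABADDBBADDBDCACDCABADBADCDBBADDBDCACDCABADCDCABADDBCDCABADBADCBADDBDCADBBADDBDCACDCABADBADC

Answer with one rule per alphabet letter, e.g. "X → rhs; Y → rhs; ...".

A->DCA, B->C, C->DB, D->BAD

  step 4 ⇒ step 5: BADCCDCABADBADCBADDBDCADBBADDBDCACDCABADDBBADDBDCACDCABADCDCABADDBCDCABADBADCBADDBDCACDCABADDB ⇒ C·DCA·BAD·DB·DB·BAD·DB·DCA·C·DCA·BAD·C·DCA·BAD·DB·C·DCA·BAD·BAD·C·BAD·DB·DCA·BAD·C·C·DCA·BAD·BAD·C·BAD·DB·DCA·DB·BAD·DB·DCA·C·DCA·BAD·BAD·C·C·DCA·BAD·BAD·C·BAD·DB·DCA·DB·BAD·DB·DCA·C·DCA·BAD·DB·BAD·DB·DCA·C·DCA·BAD·BAD·C·DB·BAD·DB·DCA·C·DCA·BAD·C·DCA·BAD·DB·C·DCA·BAD·BAD·C·BAD·DB·DCA·DB·BAD·DB·DCA·C·DCA·BAD·BAD·C
    A ↦ DCA
    B ↦ C
    C ↦ DB
    D ↦ BAD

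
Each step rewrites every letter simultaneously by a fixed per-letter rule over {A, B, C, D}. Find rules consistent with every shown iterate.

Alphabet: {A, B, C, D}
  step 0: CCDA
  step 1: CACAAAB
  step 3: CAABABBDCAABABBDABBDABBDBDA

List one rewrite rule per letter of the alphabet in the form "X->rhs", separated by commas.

  step 0 ⇒ step 1: CCDA ⇒ CA·CA·A·AB
    A ↦ AB
    C ↦ CA
    D ↦ A
    B ↦ BD  (constrained at step 1)

A->AB, B->BD, C->CA, D->A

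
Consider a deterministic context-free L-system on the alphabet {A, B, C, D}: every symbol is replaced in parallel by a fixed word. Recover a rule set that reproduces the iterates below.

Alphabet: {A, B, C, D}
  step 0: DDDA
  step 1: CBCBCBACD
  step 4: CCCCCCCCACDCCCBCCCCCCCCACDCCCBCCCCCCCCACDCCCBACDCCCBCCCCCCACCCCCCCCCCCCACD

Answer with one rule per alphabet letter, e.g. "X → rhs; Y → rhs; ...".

  step 0 ⇒ step 1: DDDA ⇒ CB·CB·CB·ACD
    A ↦ ACD
    D ↦ CB
    B ↦ A  (constrained at step 1)
    C ↦ CC  (constrained at step 1)

A->ACD, B->A, C->CC, D->CB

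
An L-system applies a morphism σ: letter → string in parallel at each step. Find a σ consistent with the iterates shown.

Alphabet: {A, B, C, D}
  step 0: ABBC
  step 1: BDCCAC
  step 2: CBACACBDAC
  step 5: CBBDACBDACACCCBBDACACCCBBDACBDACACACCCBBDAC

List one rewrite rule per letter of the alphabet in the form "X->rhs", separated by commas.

A->BD, B->C, C->AC, D->B

  step 1 ⇒ step 2: BDCCAC ⇒ C·B·AC·AC·BD·AC
    A ↦ BD
    B ↦ C
    C ↦ AC
    D ↦ B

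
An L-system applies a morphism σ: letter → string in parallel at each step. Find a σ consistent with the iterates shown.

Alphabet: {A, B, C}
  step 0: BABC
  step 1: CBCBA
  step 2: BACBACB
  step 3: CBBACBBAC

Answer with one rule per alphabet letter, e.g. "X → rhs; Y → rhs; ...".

A->B, B->C, C->BA

  step 2 ⇒ step 3: BACBACB ⇒ C·B·BA·C·B·BA·C
    A ↦ B
    B ↦ C
    C ↦ BA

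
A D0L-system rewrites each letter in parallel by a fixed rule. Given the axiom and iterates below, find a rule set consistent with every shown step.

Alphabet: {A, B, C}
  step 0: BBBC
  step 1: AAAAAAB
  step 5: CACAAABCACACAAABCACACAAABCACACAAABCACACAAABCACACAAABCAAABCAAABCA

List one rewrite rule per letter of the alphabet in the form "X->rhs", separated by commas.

  step 0 ⇒ step 1: BBBC ⇒ AA·AA·AA·B
    B ↦ AA
    C ↦ B
    A ↦ CA  (constrained at step 1)

A->CA, B->AA, C->B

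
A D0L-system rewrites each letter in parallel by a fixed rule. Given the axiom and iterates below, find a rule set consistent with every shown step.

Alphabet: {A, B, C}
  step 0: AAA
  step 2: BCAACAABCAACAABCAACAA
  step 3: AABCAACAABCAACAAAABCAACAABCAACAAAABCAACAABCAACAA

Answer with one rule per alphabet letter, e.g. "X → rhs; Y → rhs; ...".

  step 2 ⇒ step 3: BCAACAABCAACAABCAACAA ⇒ AA·B·CAA·CAA·B·CAA·CAA·AA·B·CAA·CAA·B·CAA·CAA·AA·B·CAA·CAA·B·CAA·CAA
    A ↦ CAA
    B ↦ AA
    C ↦ B

A->CAA, B->AA, C->B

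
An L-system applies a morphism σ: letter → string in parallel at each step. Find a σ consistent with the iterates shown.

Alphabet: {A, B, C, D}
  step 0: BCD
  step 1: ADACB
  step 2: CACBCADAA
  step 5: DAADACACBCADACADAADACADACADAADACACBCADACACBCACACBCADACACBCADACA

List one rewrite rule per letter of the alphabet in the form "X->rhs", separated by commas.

  step 1 ⇒ step 2: ADACB ⇒ CA·CB·CA·DA·A
    A ↦ CA
    B ↦ A
    C ↦ DA
    D ↦ CB

A->CA, B->A, C->DA, D->CB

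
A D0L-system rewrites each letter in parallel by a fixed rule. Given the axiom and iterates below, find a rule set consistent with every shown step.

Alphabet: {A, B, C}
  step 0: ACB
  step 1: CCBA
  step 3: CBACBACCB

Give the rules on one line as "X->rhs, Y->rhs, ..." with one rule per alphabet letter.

  step 0 ⇒ step 1: ACB ⇒ C·CB·A
    A ↦ C
    B ↦ A
    C ↦ CB

A->C, B->A, C->CB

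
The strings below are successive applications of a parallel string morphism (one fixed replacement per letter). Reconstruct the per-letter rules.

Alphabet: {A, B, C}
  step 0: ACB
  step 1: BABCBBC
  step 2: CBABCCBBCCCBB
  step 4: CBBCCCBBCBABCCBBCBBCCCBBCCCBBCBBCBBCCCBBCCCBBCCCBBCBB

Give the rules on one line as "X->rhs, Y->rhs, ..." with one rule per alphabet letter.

  step 1 ⇒ step 2: BABCBBC ⇒ C·BAB·C·CBB·C·C·CBB
    A ↦ BAB
    B ↦ C
    C ↦ CBB

A->BAB, B->C, C->CBB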